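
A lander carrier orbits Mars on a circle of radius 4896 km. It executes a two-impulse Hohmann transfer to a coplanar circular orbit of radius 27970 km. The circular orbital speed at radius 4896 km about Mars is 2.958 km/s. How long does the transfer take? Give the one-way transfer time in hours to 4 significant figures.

t = 8.882 hours

From the circular-orbit relation v² = μ/r at r = 4896 km: μ = v²r = (2.958)² × 4896 = 42838.8 km³/s².
The Hohmann ellipse has a_t = (r₁ + r₂)/2 = 16433 km.
Half the transfer-orbit period gives t = π√(a_t³/μ) = 31975 s.
Converting: 31975 s ÷ 3600 s/hour = 8.882 hours.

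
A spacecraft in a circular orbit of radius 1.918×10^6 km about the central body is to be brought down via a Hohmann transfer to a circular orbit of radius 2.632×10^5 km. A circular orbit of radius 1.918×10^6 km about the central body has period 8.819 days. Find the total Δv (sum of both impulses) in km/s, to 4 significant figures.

From Kepler's third law T² = 4π²r³/μ at r = 1.918×10^6 km, T = 8.819 days = 8.819 × 86400 s = 7.619616×10^5 s: μ = 4π²r³/T² = 4.79777×10^8 km³/s².
Semi-major axis of the transfer orbit: a_t = (1.918×10^6 + 2.632×10^5)/2 = 1.0906×10^6 km.
Circular speed at r₁: v₁ = √(μ/r₁) = √(4.79777×10^8/1.918×10^6) = 15.816 km/s.
On the transfer ellipse at r₁, vis-viva equation gives v_a = √[μ(2/r₁ − 1/a_t)] = 7.7697 km/s.
First burn Δv₁ = |v_a − v₁| = 8.046 km/s.
At r₂, v₂ = √(μ/r₂) = 42.6950 km/s.
Transfer-orbit speed at r₂: v_p = √[μ(2/r₂ − 1/a_t)] = 56.6198 km/s.
Second burn Δv₂ = |v₂ − v_p| = 13.92 km/s.
Δv = Δv₁ + Δv₂ = 8.046 + 13.92 = 21.97 km/s.

Δv = 21.97 km/s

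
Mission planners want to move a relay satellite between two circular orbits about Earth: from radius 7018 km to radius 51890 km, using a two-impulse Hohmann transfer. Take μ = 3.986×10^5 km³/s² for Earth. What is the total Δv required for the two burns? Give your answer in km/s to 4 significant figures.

Δv = 3.885 km/s

The Hohmann ellipse has a_t = (r₁ + r₂)/2 = 29454 km.
Circular speed at r₁: v₁ = √(μ/r₁) = √(3.986×10^5/7018) = 7.536366 km/s.
Transfer-orbit speed at r₁ (vis-viva): v_p = √[μ(2/r₁ − 1/a_t)] = 10.00303 km/s.
First burn Δv₁ = |v_p − v₁| = 2.4667 km/s.
Circular speed at r₂: v₂ = √(μ/r₂) = 2.7716 km/s.
Transfer-orbit speed at r₂: v_a = √[μ(2/r₂ − 1/a_t)] = 1.3529 km/s.
Second burn Δv₂ = |v₂ − v_a| = 1.4187 km/s.
Δv = Δv₁ + Δv₂ = 2.4667 + 1.4187 = 3.885 km/s.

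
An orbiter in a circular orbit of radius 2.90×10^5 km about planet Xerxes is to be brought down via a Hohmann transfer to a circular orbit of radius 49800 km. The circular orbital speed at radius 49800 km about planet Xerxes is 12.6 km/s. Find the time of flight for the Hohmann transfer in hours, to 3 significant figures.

From the circular-orbit relation v² = μ/r at r = 49800 km: μ = v²r = (12.6)² × 49800 = 7.90625×10^6 km³/s².
Semi-major axis of the transfer orbit: a_t = (2.900×10^5 + 49800)/2 = 1.699×10^5 km.
By Kepler's third law the transfer-orbit period is T = 2π√(a_t³/μ), so t = T/2 = 78240 s.
Converting: 78240 s ÷ 3600 s/hour = 21.7 hours.

t = 21.7 hours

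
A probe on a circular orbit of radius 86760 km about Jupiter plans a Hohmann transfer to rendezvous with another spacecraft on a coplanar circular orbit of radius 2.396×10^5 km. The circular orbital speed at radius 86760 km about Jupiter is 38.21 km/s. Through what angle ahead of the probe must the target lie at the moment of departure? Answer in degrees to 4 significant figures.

From the circular-orbit relation v² = μ/r at r = 86760 km: μ = v²r = (38.21)² × 86760 = 1.26670×10^8 km³/s².
Transfer-ellipse semi-major axis a_t = (r₁ + r₂)/2 = (86760 + 2.396×10^5)/2 = 1.6318×10^5 km.
Transfer time t = π√(a_t³/μ) = 18400 s.
The target's mean motion on its circular orbit is ω₂ = √(μ/r₂³) = 9.596×10^-5 rad/s.
Angle swept by the target during transfer: ω₂·t = 1.7657 rad = 101.17°.
The probe traverses 180° on the transfer ellipse, so the target must lead by 180° − 101.17° = 78.83°.

φ = 78.83°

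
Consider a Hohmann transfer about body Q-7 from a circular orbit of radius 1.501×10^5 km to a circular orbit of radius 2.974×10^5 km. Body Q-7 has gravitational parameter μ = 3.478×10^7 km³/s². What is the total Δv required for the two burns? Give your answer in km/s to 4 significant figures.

Transfer-ellipse semi-major axis a_t = (r₁ + r₂)/2 = (1.501×10^5 + 2.974×10^5)/2 = 2.2375×10^5 km.
At r₁ the circular-orbit speed is v₁ = √(μ/r₁) = 15.222 km/s.
Transfer-orbit speed at r₁ (v² = μ(2/r − 1/a)): v_p = √[μ(2/r₁ − 1/a_t)] = 17.549 km/s.
First burn Δv₁ = |v_p − v₁| = 2.327 km/s.
At r₂, v₂ = √(μ/r₂) = 10.814 km/s.
Transfer-orbit speed at r₂: v_a = √[μ(2/r₂ − 1/a_t)] = 8.8573 km/s.
Second burn Δv₂ = |v₂ − v_a| = 1.957 km/s.
Total Δv = Δv₁ + Δv₂ = 4.284 km/s.

Δv = 4.284 km/s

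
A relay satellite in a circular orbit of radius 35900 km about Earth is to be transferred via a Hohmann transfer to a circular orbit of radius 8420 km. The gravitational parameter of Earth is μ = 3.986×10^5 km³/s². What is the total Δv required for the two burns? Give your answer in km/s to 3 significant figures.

Δv = 3.16 km/s

The Hohmann ellipse has a_t = (r₁ + r₂)/2 = 22160 km.
Circular speed at r₁: v₁ = √(μ/r₁) = √(3.986×10^5/35900) = 3.332 km/s.
On the transfer ellipse at r₁, vis-viva gives v_a = √[μ(2/r₁ − 1/a_t)] = 2.054 km/s.
First burn Δv₁ = |v_a − v₁| = 1.278 km/s.
At r₂, v₂ = √(μ/r₂) = 6.880 km/s.
Transfer-orbit speed at r₂: v_p = √[μ(2/r₂ − 1/a_t)] = 8.757 km/s.
Second burn Δv₂ = |v₂ − v_p| = 1.877 km/s.
Δv = Δv₁ + Δv₂ = 1.278 + 1.877 = 3.155 km/s.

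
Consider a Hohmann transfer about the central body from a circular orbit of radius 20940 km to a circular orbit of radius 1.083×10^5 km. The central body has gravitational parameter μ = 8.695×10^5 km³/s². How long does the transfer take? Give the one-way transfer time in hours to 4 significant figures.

The Hohmann ellipse has a_t = (r₁ + r₂)/2 = 64620 km.
Half the transfer-orbit period gives t = π√(a_t³/μ) = 55340 s.
Converting: 55340 s ÷ 3600 s/hour = 15.37 hours.

t = 15.37 hours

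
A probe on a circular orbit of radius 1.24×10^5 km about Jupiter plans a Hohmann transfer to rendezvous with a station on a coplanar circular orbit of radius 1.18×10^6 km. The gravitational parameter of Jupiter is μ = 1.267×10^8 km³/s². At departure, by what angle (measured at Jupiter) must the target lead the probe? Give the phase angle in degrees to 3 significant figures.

φ = 106°

Semi-major axis of the transfer orbit: a_t = (1.240×10^5 + 1.180×10^6)/2 = 6.520×10^5 km.
Transfer time t = π√(a_t³/μ) = 1.4694×10^5 s.
Target angular speed ω₂ = √(μ/r₂³) = 8.7814×10^-6 rad/s.
Angle swept by the target during transfer: ω₂·t = 1.2903 rad = 73.93°.
The probe traverses 180° on the transfer ellipse, so the target must lead by 180° − 73.93° = 106°.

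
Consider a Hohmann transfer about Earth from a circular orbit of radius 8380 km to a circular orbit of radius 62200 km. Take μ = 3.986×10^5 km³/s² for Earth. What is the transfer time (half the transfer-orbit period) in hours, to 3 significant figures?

The Hohmann ellipse has a_t = (r₁ + r₂)/2 = 35290 km.
By Kepler's third law the transfer-orbit period is T = 2π√(a_t³/μ), so t = T/2 = 32990 s.
Converting: 32990 s ÷ 3600 s/hour = 9.16 hours.

t = 9.16 hours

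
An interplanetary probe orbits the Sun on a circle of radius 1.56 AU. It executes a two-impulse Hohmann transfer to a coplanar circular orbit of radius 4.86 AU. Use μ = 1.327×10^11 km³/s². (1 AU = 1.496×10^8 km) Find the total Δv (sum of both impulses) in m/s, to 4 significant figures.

In km: r₁ = 1.56 × 1.496×10^8 = 2.33376×10^8 km; r₂ = 4.86 × 1.496×10^8 = 7.27056×10^8 km.
Transfer-ellipse semi-major axis a_t = (r₁ + r₂)/2 = (2.33376×10^8 + 7.27056×10^8)/2 = 4.80216×10^8 km.
Circular speed at r₁: v₁ = √(μ/r₁) = √(1.327×10^11/2.33376×10^8) = 23.846 km/s.
Transfer-orbit speed at r₁ (vis-viva): v_p = √[μ(2/r₁ − 1/a_t)] = 29.341 km/s.
First burn Δv₁ = |v_p − v₁| = 5.495 km/s.
At r₂, v₂ = √(μ/r₂) = 13.51 km/s.
Transfer-orbit speed at r₂: v_a = √[μ(2/r₂ − 1/a_t)] = 9.418 km/s.
Second burn Δv₂ = |v₂ − v_a| = 4.092 km/s.
Δv = Δv₁ + Δv₂ = 5.495 + 4.092 = 9.587 km/s.

Δv = 9587 m/s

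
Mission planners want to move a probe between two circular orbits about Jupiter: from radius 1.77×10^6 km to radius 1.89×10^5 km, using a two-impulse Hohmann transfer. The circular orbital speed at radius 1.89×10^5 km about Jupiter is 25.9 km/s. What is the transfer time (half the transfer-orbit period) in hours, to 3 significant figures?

t = 75.1 hours

From the circular-orbit relation v² = μ/r at r = 1.89×10^5 km: μ = v²r = (25.9)² × 1.89×10^5 = 1.26783×10^8 km³/s².
Semi-major axis of the transfer orbit: a_t = (1.770×10^6 + 1.890×10^5)/2 = 9.795×10^5 km.
Half the transfer-orbit period gives t = π√(a_t³/μ) = 2.705×10^5 s.
Converting: 2.705×10^5 s ÷ 3600 s/hour = 75.1 hours.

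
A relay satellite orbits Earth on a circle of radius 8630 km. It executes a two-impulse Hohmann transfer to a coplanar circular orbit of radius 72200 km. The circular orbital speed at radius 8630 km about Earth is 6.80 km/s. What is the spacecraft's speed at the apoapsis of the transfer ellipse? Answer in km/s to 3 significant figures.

v = 1.09 km/s

From the circular-orbit relation v² = μ/r at r = 8630 km: μ = v²r = (6.80)² × 8630 = 3.99051×10^5 km³/s².
Transfer-ellipse semi-major axis a_t = (r₁ + r₂)/2 = (8630 + 72200)/2 = 40415 km.
At apoapsis, r = 72200 km.
Vis-viva: v = √[μ(2/r − 1/a_t)] = √[3.99051×10^5 × (2/72200 − 1/40415)] = 1.086 km/s.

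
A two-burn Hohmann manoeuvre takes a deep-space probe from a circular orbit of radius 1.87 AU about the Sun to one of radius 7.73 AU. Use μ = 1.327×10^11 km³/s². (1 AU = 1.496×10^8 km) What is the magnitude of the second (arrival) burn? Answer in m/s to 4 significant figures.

Δv₂ = 4026 m/s

In km: r₁ = 1.87 × 1.496×10^8 = 2.79752×10^8 km; r₂ = 7.73 × 1.496×10^8 = 1.156408×10^9 km.
Semi-major axis of the transfer orbit: a_t = (2.79752×10^8 + 1.156408×10^9)/2 = 7.1808×10^8 km.
Circular speed at r = 1.156408×10^9 km: v_c = √(μ/r) = 10.712 km/s.
Transfer-orbit speed at the same r (vis-viva, a = a_t): v_t = √[μ(2/r − 1/a_t)] = 6.6862 km/s.
Δv₂ = |v_t − v_c| = |6.6862 − 10.712| = 4.026 km/s.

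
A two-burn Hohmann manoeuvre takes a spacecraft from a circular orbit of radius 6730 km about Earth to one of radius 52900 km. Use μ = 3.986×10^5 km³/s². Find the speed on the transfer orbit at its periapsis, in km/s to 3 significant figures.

The Hohmann ellipse has a_t = (r₁ + r₂)/2 = 29815 km.
The periapsis of the transfer ellipse is at r = 6730 km.
Vis-viva: v = √[μ(2/r − 1/a_t)] = √[3.986×10^5 × (2/6730 − 1/29815)] = 10.25 km/s.

v = 10.3 km/s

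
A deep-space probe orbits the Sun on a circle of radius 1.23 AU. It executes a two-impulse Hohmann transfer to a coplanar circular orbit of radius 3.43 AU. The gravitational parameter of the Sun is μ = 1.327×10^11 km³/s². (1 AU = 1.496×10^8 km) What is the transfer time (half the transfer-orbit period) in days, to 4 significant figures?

In km: r₁ = 1.23 × 1.496×10^8 = 1.84008×10^8 km; r₂ = 3.43 × 1.496×10^8 = 5.13128×10^8 km.
The Hohmann ellipse has a_t = (r₁ + r₂)/2 = 3.48568×10^8 km.
Half the transfer-orbit period gives t = π√(a_t³/μ) = 5.6124×10^7 s.
Converting: 5.6124×10^7 s ÷ 86400 s/day = 649.6 days.

t = 649.6 days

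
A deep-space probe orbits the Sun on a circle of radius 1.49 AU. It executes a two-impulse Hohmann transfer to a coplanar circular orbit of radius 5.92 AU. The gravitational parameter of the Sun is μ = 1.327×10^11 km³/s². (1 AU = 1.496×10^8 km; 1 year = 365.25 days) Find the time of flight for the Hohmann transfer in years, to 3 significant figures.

In km: r₁ = 1.49 × 1.496×10^8 = 2.22904×10^8 km; r₂ = 5.92 × 1.496×10^8 = 8.85632×10^8 km.
Transfer-ellipse semi-major axis a_t = (r₁ + r₂)/2 = (2.22904×10^8 + 8.85632×10^8)/2 = 5.54268×10^8 km.
Transfer time t = π√(a_t³/μ) = π√((5.54268×10^8)³ / 1.327×10^11) = 1.1254×10^8 s.
Converting: 1.1254×10^8 s ÷ 3.15576×10^7 s/year (365.25 × 86400) = 3.57 years.

t = 3.57 years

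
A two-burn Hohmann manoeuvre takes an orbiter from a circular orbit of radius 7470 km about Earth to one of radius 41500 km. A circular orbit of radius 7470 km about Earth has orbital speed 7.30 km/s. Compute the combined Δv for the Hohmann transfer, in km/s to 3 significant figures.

Δv = 3.59 km/s

From the circular-orbit relation v² = μ/r at r = 7470 km: μ = v²r = (7.30)² × 7470 = 3.98076×10^5 km³/s².
Transfer-ellipse semi-major axis a_t = (r₁ + r₂)/2 = (7470 + 41500)/2 = 24485 km.
At r₁ the circular-orbit speed is v₁ = √(μ/r₁) = 7.300 km/s.
Transfer-orbit speed at r₁ (vis-viva equation): v_p = √[μ(2/r₁ − 1/a_t)] = 9.504 km/s.
First burn Δv₁ = |v_p − v₁| = 2.204 km/s.
At r₂, v₂ = √(μ/r₂) = 3.097 km/s.
Transfer-orbit speed at r₂: v_a = √[μ(2/r₂ − 1/a_t)] = 1.711 km/s.
Second burn Δv₂ = |v₂ − v_a| = 1.386 km/s.
Total Δv = Δv₁ + Δv₂ = 3.590 km/s.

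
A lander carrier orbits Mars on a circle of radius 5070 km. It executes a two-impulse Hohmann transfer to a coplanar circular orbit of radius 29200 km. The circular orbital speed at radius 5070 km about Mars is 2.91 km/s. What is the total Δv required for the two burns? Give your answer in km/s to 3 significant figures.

Δv = 1.44 km/s

From the circular-orbit relation v² = μ/r at r = 5070 km: μ = v²r = (2.91)² × 5070 = 42933.3 km³/s².
The Hohmann ellipse has a_t = (r₁ + r₂)/2 = 17135 km.
At r₁ the circular-orbit speed is v₁ = √(μ/r₁) = 2.9100 km/s.
Transfer-orbit speed at r₁ (vis-viva equation): v_p = √[μ(2/r₁ − 1/a_t)] = 3.7988 km/s.
First burn Δv₁ = |v_p − v₁| = 0.8888 km/s.
At r₂, v₂ = √(μ/r₂) = 1.2126 km/s.
Transfer-orbit speed at r₂: v_a = √[μ(2/r₂ − 1/a_t)] = 0.65958 km/s.
Second burn Δv₂ = |v₂ − v_a| = 0.5530 km/s.
Total Δv = Δv₁ + Δv₂ = 1.442 km/s.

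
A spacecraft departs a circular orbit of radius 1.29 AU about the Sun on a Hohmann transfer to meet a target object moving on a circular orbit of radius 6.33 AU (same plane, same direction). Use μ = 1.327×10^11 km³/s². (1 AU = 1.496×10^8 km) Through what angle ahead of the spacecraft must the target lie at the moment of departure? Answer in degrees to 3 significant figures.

φ = 95.9°

In km: r₁ = 1.29 × 1.496×10^8 = 1.92984×10^8 km; r₂ = 6.33 × 1.496×10^8 = 9.46968×10^8 km.
The Hohmann ellipse has a_t = (r₁ + r₂)/2 = 5.69976×10^8 km.
Transfer time t = π√(a_t³/μ) = 1.1735×10^8 s.
The target's mean motion on its circular orbit is ω₂ = √(μ/r₂³) = 1.2501×10^-8 rad/s.
Angle swept by the target during transfer: ω₂·t = 1.467 rad = 84.053°.
Arrival is 180° from departure on the ellipse, so φ = 180° − 84.053° = 95.9°.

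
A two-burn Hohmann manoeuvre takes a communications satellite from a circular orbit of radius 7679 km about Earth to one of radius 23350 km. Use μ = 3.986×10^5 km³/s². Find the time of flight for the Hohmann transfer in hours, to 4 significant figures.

t = 2.671 hours

The Hohmann ellipse has a_t = (r₁ + r₂)/2 = 15514.5 km.
By Kepler's third law the transfer-orbit period is T = 2π√(a_t³/μ), so t = T/2 = 9616 s.
Converting: 9616 s ÷ 3600 s/hour = 2.671 hours.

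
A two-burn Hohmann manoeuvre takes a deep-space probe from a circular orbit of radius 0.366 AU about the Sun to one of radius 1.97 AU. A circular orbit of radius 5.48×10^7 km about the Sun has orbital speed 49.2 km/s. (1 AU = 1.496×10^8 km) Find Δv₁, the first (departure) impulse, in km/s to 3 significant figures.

Δv₁ = 14.7 km/s

From the circular-orbit relation v² = μ/r at r = 5.48×10^7 km: μ = v²r = (49.2)² × 5.48×10^7 = 1.32651×10^11 km³/s².
In km: r₁ = 0.366 × 1.496×10^8 = 5.47536×10^7 km; r₂ = 1.97 × 1.496×10^8 = 2.94712×10^8 km.
Transfer-ellipse semi-major axis a_t = (r₁ + r₂)/2 = (5.47536×10^7 + 2.94712×10^8)/2 = 1.747328×10^8 km.
Circular speed at r = 5.47536×10^7 km: v_c = √(μ/r) = 49.22 km/s.
Vis-viva on the transfer ellipse at r = 5.47536×10^7 km gives v_t = √[μ(2/r − 1/a_t)] = 63.92 km/s.
Δv₁ = |v_t − v_c| = |63.92 − 49.22| = 14.70 km/s.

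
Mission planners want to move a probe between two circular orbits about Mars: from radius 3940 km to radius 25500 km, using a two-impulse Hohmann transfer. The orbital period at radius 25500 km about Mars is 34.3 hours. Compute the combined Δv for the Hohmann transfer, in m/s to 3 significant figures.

Δv = 1670 m/s

From Kepler's third law T² = 4π²r³/μ at r = 25500 km, T = 34.3 hours = 34.3 × 3600 s = 1.2348×10^5 s: μ = 4π²r³/T² = 42932.6 km³/s².
Transfer-ellipse semi-major axis a_t = (r₁ + r₂)/2 = (3940 + 25500)/2 = 14720 km.
Circular speed at r₁: v₁ = √(μ/r₁) = √(42932.6/3940) = 3.301 km/s.
Transfer-orbit speed at r₁ (vis-viva equation): v_p = √[μ(2/r₁ − 1/a_t)] = 4.345 km/s.
First burn Δv₁ = |v_p − v₁| = 1.044 km/s.
Circular speed at r₂: v₂ = √(μ/r₂) = 1.2975 km/s.
Transfer-orbit speed at r₂: v_a = √[μ(2/r₂ − 1/a_t)] = 0.67130 km/s.
Second burn Δv₂ = |v₂ − v_a| = 0.6262 km/s.
Total Δv = Δv₁ + Δv₂ = 1.670 km/s.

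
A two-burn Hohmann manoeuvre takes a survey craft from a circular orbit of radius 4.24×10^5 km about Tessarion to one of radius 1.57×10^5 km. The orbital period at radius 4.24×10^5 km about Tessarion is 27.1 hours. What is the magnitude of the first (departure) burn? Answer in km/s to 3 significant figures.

From Kepler's third law T² = 4π²r³/μ at r = 4.24×10^5 km, T = 27.1 hours = 27.1 × 3600 s = 97560 s: μ = 4π²r³/T² = 3.16165×10^8 km³/s².
The Hohmann ellipse has a_t = (r₁ + r₂)/2 = 2.905×10^5 km.
Circular speed at r = 4.240×10^5 km: v_c = √(μ/r) = 27.307 km/s.
Transfer-orbit speed at the same r (vis-viva, a = a_t): v_t = √[μ(2/r − 1/a_t)] = 20.075 km/s.
Δv₁ = |v_t − v_c| = |20.075 − 27.307| = 7.232 km/s.

Δv₁ = 7.23 km/s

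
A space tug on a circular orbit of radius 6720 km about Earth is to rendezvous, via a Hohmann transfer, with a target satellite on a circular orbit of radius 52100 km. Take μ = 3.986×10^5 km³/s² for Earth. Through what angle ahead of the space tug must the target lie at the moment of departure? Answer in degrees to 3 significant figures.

φ = 104°

Semi-major axis of the transfer orbit: a_t = (6720 + 52100)/2 = 29410 km.
The half-period of the transfer ellipse is t = π√(a_t³/μ) = 25097 s.
Target angular speed ω₂ = √(μ/r₂³) = 5.3090×10^-5 rad/s.
Angle swept by the target during transfer: ω₂·t = 1.3324 rad = 76.34°.
Arrival is 180° from departure on the ellipse, so φ = 180° − 76.34° = 104°.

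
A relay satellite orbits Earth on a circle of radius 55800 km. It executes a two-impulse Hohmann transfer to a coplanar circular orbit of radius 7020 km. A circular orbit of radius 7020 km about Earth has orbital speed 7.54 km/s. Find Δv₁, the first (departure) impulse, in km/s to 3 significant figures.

From the circular-orbit relation v² = μ/r at r = 7020 km: μ = v²r = (7.54)² × 7020 = 3.99098×10^5 km³/s².
The Hohmann ellipse has a_t = (r₁ + r₂)/2 = 31410 km.
On the circular orbit at r = 55800 km, v_c = √(μ/r) = 2.674 km/s.
Vis-viva on the transfer ellipse at r = 55800 km gives v_t = √[μ(2/r − 1/a_t)] = 1.264 km/s.
Δv₁ = |v_t − v_c| = |1.264 − 2.674| = 1.410 km/s.

Δv₁ = 1.41 km/s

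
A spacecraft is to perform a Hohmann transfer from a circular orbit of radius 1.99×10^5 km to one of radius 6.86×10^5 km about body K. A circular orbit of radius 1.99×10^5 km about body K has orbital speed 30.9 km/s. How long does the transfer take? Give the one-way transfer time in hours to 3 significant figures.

t = 18.6 hours

From the circular-orbit relation v² = μ/r at r = 1.99×10^5 km: μ = v²r = (30.9)² × 1.99×10^5 = 1.90007×10^8 km³/s².
Transfer-ellipse semi-major axis a_t = (r₁ + r₂)/2 = (1.990×10^5 + 6.860×10^5)/2 = 4.425×10^5 km.
Half the transfer-orbit period gives t = π√(a_t³/μ) = 67090 s.
Converting: 67090 s ÷ 3600 s/hour = 18.6 hours.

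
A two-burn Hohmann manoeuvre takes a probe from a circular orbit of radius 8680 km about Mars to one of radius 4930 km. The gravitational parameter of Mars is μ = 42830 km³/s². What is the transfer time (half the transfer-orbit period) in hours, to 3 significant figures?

t = 2.37 hours

The Hohmann ellipse has a_t = (r₁ + r₂)/2 = 6805 km.
Half the transfer-orbit period gives t = π√(a_t³/μ) = 8522 s.
Converting: 8522 s ÷ 3600 s/hour = 2.37 hours.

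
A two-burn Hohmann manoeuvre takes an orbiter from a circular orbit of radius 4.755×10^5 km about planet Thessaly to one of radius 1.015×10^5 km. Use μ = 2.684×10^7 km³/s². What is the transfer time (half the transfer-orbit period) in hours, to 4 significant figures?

Transfer-ellipse semi-major axis a_t = (r₁ + r₂)/2 = (4.755×10^5 + 1.015×10^5)/2 = 2.885×10^5 km.
By Kepler's third law the transfer-orbit period is T = 2π√(a_t³/μ), so t = T/2 = 93970 s.
Converting: 93970 s ÷ 3600 s/hour = 26.10 hours.

t = 26.10 hours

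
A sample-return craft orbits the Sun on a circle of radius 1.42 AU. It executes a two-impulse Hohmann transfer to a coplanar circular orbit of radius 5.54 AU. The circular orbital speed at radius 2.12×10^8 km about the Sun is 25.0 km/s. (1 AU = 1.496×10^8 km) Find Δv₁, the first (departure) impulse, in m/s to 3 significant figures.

Δv₁ = 6540 m/s

From the circular-orbit relation v² = μ/r at r = 2.12×10^8 km: μ = v²r = (25.0)² × 2.12×10^8 = 1.32500×10^11 km³/s².
In km: r₁ = 1.42 × 1.496×10^8 = 2.12432×10^8 km; r₂ = 5.54 × 1.496×10^8 = 8.28784×10^8 km.
Semi-major axis of the transfer orbit: a_t = (2.12432×10^8 + 8.28784×10^8)/2 = 5.20608×10^8 km.
On the circular orbit at r = 2.12432×10^8 km, v_c = √(μ/r) = 24.97457 km/s.
Transfer-orbit speed at the same r (vis-viva, a = a_t): v_t = √[μ(2/r − 1/a_t)] = 31.51108 km/s.
Δv₁ = |v_t − v_c| = |31.51108 − 24.97457| = 6.537 km/s.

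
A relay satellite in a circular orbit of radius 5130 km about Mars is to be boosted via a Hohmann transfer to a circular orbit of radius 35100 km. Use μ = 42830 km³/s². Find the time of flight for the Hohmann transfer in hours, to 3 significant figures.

Semi-major axis of the transfer orbit: a_t = (5130 + 35100)/2 = 20115 km.
Half the transfer-orbit period gives t = π√(a_t³/μ) = 43310 s.
Converting: 43310 s ÷ 3600 s/hour = 12.0 hours.

t = 12.0 hours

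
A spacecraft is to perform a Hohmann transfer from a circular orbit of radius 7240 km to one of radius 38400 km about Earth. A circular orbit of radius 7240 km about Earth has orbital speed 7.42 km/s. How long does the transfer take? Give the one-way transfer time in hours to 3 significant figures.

t = 4.76 hours

From the circular-orbit relation v² = μ/r at r = 7240 km: μ = v²r = (7.42)² × 7240 = 3.98608×10^5 km³/s².
The Hohmann ellipse has a_t = (r₁ + r₂)/2 = 22820 km.
By Kepler's third law the transfer-orbit period is T = 2π√(a_t³/μ), so t = T/2 = 17150 s.
Converting: 17150 s ÷ 3600 s/hour = 4.76 hours.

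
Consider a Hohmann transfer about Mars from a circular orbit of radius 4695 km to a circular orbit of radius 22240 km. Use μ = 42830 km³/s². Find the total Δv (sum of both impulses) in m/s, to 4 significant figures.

The Hohmann ellipse has a_t = (r₁ + r₂)/2 = 13467.5 km.
At r₁ the circular-orbit speed is v₁ = √(μ/r₁) = 3.020 km/s.
On the transfer ellipse at r₁, vis-viva equation gives v_p = √[μ(2/r₁ − 1/a_t)] = 3.881 km/s.
First burn Δv₁ = |v_p − v₁| = 0.8610 km/s.
At r₂, v₂ = √(μ/r₂) = 1.38774 km/s.
Transfer-orbit speed at r₂: v_a = √[μ(2/r₂ − 1/a_t)] = 0.819372 km/s.
Second burn Δv₂ = |v₂ − v_a| = 0.5684 km/s.
Δv = Δv₁ + Δv₂ = 0.8610 + 0.5684 = 1.429 km/s.

Δv = 1429 m/s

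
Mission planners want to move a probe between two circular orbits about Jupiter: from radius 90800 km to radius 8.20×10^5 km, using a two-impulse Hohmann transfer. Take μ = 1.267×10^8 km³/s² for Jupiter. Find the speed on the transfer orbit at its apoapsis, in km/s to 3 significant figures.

The Hohmann ellipse has a_t = (r₁ + r₂)/2 = 4.554×10^5 km.
The apoapsis of the transfer ellipse is at r = 8.200×10^5 km.
Vis-viva: v = √[μ(2/r − 1/a_t)] = √[1.267×10^8 × (2/8.200×10^5 − 1/4.554×10^5)] = 5.550 km/s.

v = 5.55 km/s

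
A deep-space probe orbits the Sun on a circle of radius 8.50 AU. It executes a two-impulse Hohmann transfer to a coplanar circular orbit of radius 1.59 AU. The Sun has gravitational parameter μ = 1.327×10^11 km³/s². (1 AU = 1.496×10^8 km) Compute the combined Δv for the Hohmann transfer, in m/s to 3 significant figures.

Δv = 11500 m/s

In km: r₁ = 8.50 × 1.496×10^8 = 1.2716×10^9 km; r₂ = 1.59 × 1.496×10^8 = 2.37864×10^8 km.
Semi-major axis of the transfer orbit: a_t = (1.2716×10^9 + 2.37864×10^8)/2 = 7.54732×10^8 km.
At r₁ the circular-orbit speed is v₁ = √(μ/r₁) = 10.216 km/s.
On the transfer ellipse at r₁, v² = μ(2/r − 1/a) gives v_a = √[μ(2/r₁ − 1/a_t)] = 5.7349 km/s.
First burn Δv₁ = |v_a − v₁| = 4.481 km/s.
Circular speed at r₂: v₂ = √(μ/r₂) = 23.6195 km/s.
Transfer-orbit speed at r₂: v_p = √[μ(2/r₂ − 1/a_t)] = 30.6584 km/s.
Second burn Δv₂ = |v₂ − v_p| = 7.039 km/s.
Δv = Δv₁ + Δv₂ = 4.481 + 7.039 = 11.52 km/s.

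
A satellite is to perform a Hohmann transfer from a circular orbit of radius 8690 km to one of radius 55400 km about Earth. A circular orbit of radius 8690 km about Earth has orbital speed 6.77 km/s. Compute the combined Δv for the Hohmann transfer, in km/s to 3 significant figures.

From the circular-orbit relation v² = μ/r at r = 8690 km: μ = v²r = (6.77)² × 8690 = 3.98288×10^5 km³/s².
Transfer-ellipse semi-major axis a_t = (r₁ + r₂)/2 = (8690 + 55400)/2 = 32045 km.
At r₁ the circular-orbit speed is v₁ = √(μ/r₁) = 6.770 km/s.
Transfer-orbit speed at r₁ (vis-viva): v_p = √[μ(2/r₁ − 1/a_t)] = 8.902 km/s.
First burn Δv₁ = |v_p − v₁| = 2.132 km/s.
Circular speed at r₂: v₂ = √(μ/r₂) = 2.681 km/s.
Transfer-orbit speed at r₂: v_a = √[μ(2/r₂ − 1/a_t)] = 1.396 km/s.
Second burn Δv₂ = |v₂ − v_a| = 1.285 km/s.
Δv = Δv₁ + Δv₂ = 2.132 + 1.285 = 3.417 km/s.

Δv = 3.42 km/s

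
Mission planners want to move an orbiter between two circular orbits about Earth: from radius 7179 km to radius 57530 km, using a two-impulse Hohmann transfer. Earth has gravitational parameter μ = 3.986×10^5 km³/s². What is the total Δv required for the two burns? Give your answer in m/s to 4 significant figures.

Semi-major axis of the transfer orbit: a_t = (7179 + 57530)/2 = 32354.5 km.
At r₁ the circular-orbit speed is v₁ = √(μ/r₁) = 7.451 km/s.
Transfer-orbit speed at r₁ (vis-viva equation): v_p = √[μ(2/r₁ − 1/a_t)] = 9.936 km/s.
First burn Δv₁ = |v_p − v₁| = 2.485 km/s.
At r₂, v₂ = √(μ/r₂) = 2.632 km/s.
Transfer-orbit speed at r₂: v_a = √[μ(2/r₂ − 1/a_t)] = 1.240 km/s.
Second burn Δv₂ = |v₂ − v_a| = 1.392 km/s.
Δv = Δv₁ + Δv₂ = 2.485 + 1.392 = 3.877 km/s.

Δv = 3877 m/s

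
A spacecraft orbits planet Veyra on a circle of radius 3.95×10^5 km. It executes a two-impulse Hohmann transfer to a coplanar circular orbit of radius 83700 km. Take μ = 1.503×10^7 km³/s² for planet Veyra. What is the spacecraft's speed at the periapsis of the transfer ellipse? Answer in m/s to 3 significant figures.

The Hohmann ellipse has a_t = (r₁ + r₂)/2 = 2.3935×10^5 km.
At periapsis, r = 83700 km.
Vis-viva: v = √[μ(2/r − 1/a_t)] = √[1.503×10^7 × (2/83700 − 1/2.3935×10^5)] = 17.21 km/s.

v = 17200 m/s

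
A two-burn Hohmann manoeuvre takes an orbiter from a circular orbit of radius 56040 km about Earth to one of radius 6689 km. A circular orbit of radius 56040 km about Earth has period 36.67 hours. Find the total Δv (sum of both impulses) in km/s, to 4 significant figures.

Δv = 4.035 km/s

From Kepler's third law T² = 4π²r³/μ at r = 56040 km, T = 36.67 hours = 36.67 × 3600 s = 1.32012×10^5 s: μ = 4π²r³/T² = 3.98683×10^5 km³/s².
The Hohmann ellipse has a_t = (r₁ + r₂)/2 = 31364.5 km.
Circular speed at r₁: v₁ = √(μ/r₁) = √(3.98683×10^5/56040) = 2.6673 km/s.
Transfer-orbit speed at r₁ (v² = μ(2/r − 1/a)): v_a = √[μ(2/r₁ − 1/a_t)] = 1.2318 km/s.
First burn Δv₁ = |v_a − v₁| = 1.4355 km/s.
Circular speed at r₂: v₂ = √(μ/r₂) = 7.72028 km/s.
Transfer-orbit speed at r₂: v_p = √[μ(2/r₂ − 1/a_t)] = 10.3196 km/s.
Second burn Δv₂ = |v₂ − v_p| = 2.5993 km/s.
Total Δv = Δv₁ + Δv₂ = 4.035 km/s.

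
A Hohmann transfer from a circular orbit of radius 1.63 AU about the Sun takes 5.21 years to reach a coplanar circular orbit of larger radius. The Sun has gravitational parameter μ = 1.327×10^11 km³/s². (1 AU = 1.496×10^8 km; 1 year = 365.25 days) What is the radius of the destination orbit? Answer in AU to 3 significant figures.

In km: r₁ = 1.63 × 1.496×10^8 = 2.43848×10^8 km.
Transfer time t = 5.21 years × 365.25 × 86400 s = 1.64415096×10^8 s, and t = π√(a_t³/μ).
So a_t = (μ t²/π²)^(1/3) = (1.327×10^11 × (1.64415096×10^8)² / π²)^(1/3) = 7.1365×10^8 km.
Since a_t = (r₁ + r₂)/2, r₂ = 2a_t − r₁ = 2×7.1365×10^8 − 2.43848×10^8 = 1.183452×10^9 km.
In AU: r₂ = 1.183452×10^9 / 1.496×10^8 = 7.91 AU.

r₂ = 7.91 AU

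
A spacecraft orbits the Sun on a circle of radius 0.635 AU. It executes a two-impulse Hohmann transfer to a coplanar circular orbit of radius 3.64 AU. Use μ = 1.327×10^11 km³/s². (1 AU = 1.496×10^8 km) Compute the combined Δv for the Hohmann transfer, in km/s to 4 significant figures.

In km: r₁ = 0.635 × 1.496×10^8 = 9.4996×10^7 km; r₂ = 3.64 × 1.496×10^8 = 5.44544×10^8 km.
The Hohmann ellipse has a_t = (r₁ + r₂)/2 = 3.1977×10^8 km.
Circular speed at r₁: v₁ = √(μ/r₁) = √(1.327×10^11/9.4996×10^7) = 37.375 km/s.
On the transfer ellipse at r₁, vis-viva gives v_p = √[μ(2/r₁ − 1/a_t)] = 48.773 km/s.
First burn Δv₁ = |v_p − v₁| = 11.40 km/s.
At r₂, v₂ = √(μ/r₂) = 15.61 km/s.
Transfer-orbit speed at r₂: v_a = √[μ(2/r₂ − 1/a_t)] = 8.508 km/s.
Second burn Δv₂ = |v₂ − v_a| = 7.102 km/s.
Total Δv = Δv₁ + Δv₂ = 18.50 km/s.

Δv = 18.50 km/s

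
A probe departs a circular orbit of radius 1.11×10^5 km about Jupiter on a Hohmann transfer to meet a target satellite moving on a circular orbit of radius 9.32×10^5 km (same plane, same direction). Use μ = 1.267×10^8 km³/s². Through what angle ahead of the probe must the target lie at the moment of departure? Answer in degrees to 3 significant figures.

The Hohmann ellipse has a_t = (r₁ + r₂)/2 = 5.215×10^5 km.
The half-period of the transfer ellipse is t = π√(a_t³/μ) = 1.051×10^5 s.
Target angular speed ω₂ = √(μ/r₂³) = 1.251×10^-5 rad/s.
Angle swept by the target during transfer: ω₂·t = 1.315 rad = 75.34°.
The probe traverses 180° on the transfer ellipse, so the target must lead by 180° − 75.34° = 105°.

φ = 105°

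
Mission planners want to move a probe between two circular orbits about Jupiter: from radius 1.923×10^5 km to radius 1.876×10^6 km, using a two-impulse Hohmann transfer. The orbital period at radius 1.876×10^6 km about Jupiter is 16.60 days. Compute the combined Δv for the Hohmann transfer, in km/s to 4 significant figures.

From Kepler's third law T² = 4π²r³/μ at r = 1.876×10^6 km, T = 16.60 days = 16.60 × 86400 s = 1.43424×10^6 s: μ = 4π²r³/T² = 1.26711×10^8 km³/s².
Semi-major axis of the transfer orbit: a_t = (1.923×10^5 + 1.876×10^6)/2 = 1.03415×10^6 km.
Circular speed at r₁: v₁ = √(μ/r₁) = √(1.26711×10^8/1.923×10^5) = 25.6695 km/s.
On the transfer ellipse at r₁, v² = μ(2/r − 1/a) gives v_p = √[μ(2/r₁ − 1/a_t)] = 34.5734 km/s.
First burn Δv₁ = |v_p − v₁| = 8.904 km/s.
At r₂, v₂ = √(μ/r₂) = 8.21847 km/s.
Transfer-orbit speed at r₂: v_a = √[μ(2/r₂ − 1/a_t)] = 3.54396 km/s.
Second burn Δv₂ = |v₂ − v_a| = 4.675 km/s.
Δv = Δv₁ + Δv₂ = 8.904 + 4.675 = 13.58 km/s.

Δv = 13.58 km/s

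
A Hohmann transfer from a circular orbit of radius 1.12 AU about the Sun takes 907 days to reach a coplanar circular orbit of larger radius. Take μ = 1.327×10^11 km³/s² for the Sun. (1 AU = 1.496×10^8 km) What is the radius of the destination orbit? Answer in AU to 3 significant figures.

r₂ = 4.70 AU

In km: r₁ = 1.12 × 1.496×10^8 = 1.67552×10^8 km.
Transfer time t = 907 days = 7.83648×10^7 s, and t = π√(a_t³/μ).
So a_t = (μ t²/π²)^(1/3) = (1.327×10^11 × (7.83648×10^7)² / π²)^(1/3) = 4.3545×10^8 km.
Since a_t = (r₁ + r₂)/2, r₂ = 2a_t − r₁ = 2×4.3545×10^8 − 1.67552×10^8 = 7.03348×10^8 km.
In AU: r₂ = 7.03348×10^8 / 1.496×10^8 = 4.70 AU.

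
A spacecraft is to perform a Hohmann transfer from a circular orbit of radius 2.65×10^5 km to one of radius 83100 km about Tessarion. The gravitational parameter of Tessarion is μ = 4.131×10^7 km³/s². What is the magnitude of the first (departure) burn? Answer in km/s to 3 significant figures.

Semi-major axis of the transfer orbit: a_t = (2.650×10^5 + 83100)/2 = 1.7405×10^5 km.
Circular speed at r = 2.650×10^5 km: v_c = √(μ/r) = 12.485 km/s.
Transfer-orbit speed at the same r (vis-viva, a = a_t): v_t = √[μ(2/r − 1/a_t)] = 8.6272 km/s.
Δv₁ = |v_t − v_c| = |8.6272 − 12.485| = 3.858 km/s.

Δv₁ = 3.86 km/s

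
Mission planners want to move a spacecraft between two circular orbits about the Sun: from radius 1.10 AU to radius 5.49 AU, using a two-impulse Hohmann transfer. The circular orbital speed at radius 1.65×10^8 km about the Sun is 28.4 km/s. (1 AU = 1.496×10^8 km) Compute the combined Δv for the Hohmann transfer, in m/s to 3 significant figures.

From the circular-orbit relation v² = μ/r at r = 1.65×10^8 km: μ = v²r = (28.4)² × 1.65×10^8 = 1.33082×10^11 km³/s².
In km: r₁ = 1.10 × 1.496×10^8 = 1.6456×10^8 km; r₂ = 5.49 × 1.496×10^8 = 8.21304×10^8 km.
Semi-major axis of the transfer orbit: a_t = (1.6456×10^8 + 8.21304×10^8)/2 = 4.92932×10^8 km.
Circular speed at r₁: v₁ = √(μ/r₁) = √(1.33082×10^11/1.6456×10^8) = 28.43794 km/s.
Transfer-orbit speed at r₁ (v² = μ(2/r − 1/a)): v_p = √[μ(2/r₁ − 1/a_t)] = 36.70765 km/s.
First burn Δv₁ = |v_p − v₁| = 8.2697 km/s.
At r₂, v₂ = √(μ/r₂) = 12.7294 km/s.
Transfer-orbit speed at r₂: v_a = √[μ(2/r₂ − 1/a_t)] = 7.35490 km/s.
Second burn Δv₂ = |v₂ − v_a| = 5.3745 km/s.
Total Δv = Δv₁ + Δv₂ = 13.64 km/s.

Δv = 13600 m/s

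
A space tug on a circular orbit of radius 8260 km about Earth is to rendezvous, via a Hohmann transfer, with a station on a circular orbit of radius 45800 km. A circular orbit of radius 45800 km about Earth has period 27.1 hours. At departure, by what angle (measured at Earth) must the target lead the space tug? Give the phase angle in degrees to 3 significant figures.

From Kepler's third law T² = 4π²r³/μ at r = 45800 km, T = 27.1 hours = 27.1 × 3600 s = 97560 s: μ = 4π²r³/T² = 3.98486×10^5 km³/s².
Transfer-ellipse semi-major axis a_t = (r₁ + r₂)/2 = (8260 + 45800)/2 = 27030 km.
Transfer time t = π√(a_t³/μ) = 22116.3 s.
Target angular speed ω₂ = √(μ/r₂³) = 6.44033×10^-5 rad/s.
Angle swept by the target during transfer: ω₂·t = 1.4244 rad = 81.61°.
The space tug traverses 180° on the transfer ellipse, so the target must lead by 180° − 81.61° = 98.4°.

φ = 98.4°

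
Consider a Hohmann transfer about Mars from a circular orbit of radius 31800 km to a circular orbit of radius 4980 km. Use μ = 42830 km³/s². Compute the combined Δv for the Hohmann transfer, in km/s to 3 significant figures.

Semi-major axis of the transfer orbit: a_t = (31800 + 4980)/2 = 18390 km.
At r₁ the circular-orbit speed is v₁ = √(μ/r₁) = 1.1605 km/s.
Transfer-orbit speed at r₁ (vis-viva equation): v_a = √[μ(2/r₁ − 1/a_t)] = 0.60393 km/s.
First burn Δv₁ = |v_a − v₁| = 0.5566 km/s.
Circular speed at r₂: v₂ = √(μ/r₂) = 2.9326 km/s.
Transfer-orbit speed at r₂: v_p = √[μ(2/r₂ − 1/a_t)] = 3.8564 km/s.
Second burn Δv₂ = |v₂ − v_p| = 0.9238 km/s.
Δv = Δv₁ + Δv₂ = 0.5566 + 0.9238 = 1.480 km/s.

Δv = 1.48 km/s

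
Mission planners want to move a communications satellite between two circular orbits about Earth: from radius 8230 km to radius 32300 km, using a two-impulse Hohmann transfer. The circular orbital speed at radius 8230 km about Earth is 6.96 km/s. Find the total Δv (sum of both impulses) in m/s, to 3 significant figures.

From the circular-orbit relation v² = μ/r at r = 8230 km: μ = v²r = (6.96)² × 8230 = 3.98674×10^5 km³/s².
The Hohmann ellipse has a_t = (r₁ + r₂)/2 = 20265 km.
Circular speed at r₁: v₁ = √(μ/r₁) = √(3.98674×10^5/8230) = 6.960 km/s.
On the transfer ellipse at r₁, vis-viva gives v_p = √[μ(2/r₁ − 1/a_t)] = 8.787 km/s.
First burn Δv₁ = |v_p − v₁| = 1.827 km/s.
At r₂, v₂ = √(μ/r₂) = 3.513 km/s.
Transfer-orbit speed at r₂: v_a = √[μ(2/r₂ − 1/a_t)] = 2.239 km/s.
Second burn Δv₂ = |v₂ − v_a| = 1.274 km/s.
Δv = Δv₁ + Δv₂ = 1.827 + 1.274 = 3.101 km/s.

Δv = 3100 m/s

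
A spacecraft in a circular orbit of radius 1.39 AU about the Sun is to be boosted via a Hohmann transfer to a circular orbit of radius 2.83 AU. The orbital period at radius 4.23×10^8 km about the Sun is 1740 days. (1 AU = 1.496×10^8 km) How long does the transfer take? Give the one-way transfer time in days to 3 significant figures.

From Kepler's third law T² = 4π²r³/μ at r = 4.23×10^8 km, T = 1740 days = 1740 × 86400 s = 1.50336×10^8 s: μ = 4π²r³/T² = 1.32207×10^11 km³/s².
In km: r₁ = 1.39 × 1.496×10^8 = 2.07944×10^8 km; r₂ = 2.83 × 1.496×10^8 = 4.23368×10^8 km.
Semi-major axis of the transfer orbit: a_t = (2.07944×10^8 + 4.23368×10^8)/2 = 3.15656×10^8 km.
Transfer time t = π√(a_t³/μ) = π√((3.15656×10^8)³ / 1.32207×10^11) = 4.846×10^7 s.
Converting: 4.846×10^7 s ÷ 86400 s/day = 561 days.

t = 561 days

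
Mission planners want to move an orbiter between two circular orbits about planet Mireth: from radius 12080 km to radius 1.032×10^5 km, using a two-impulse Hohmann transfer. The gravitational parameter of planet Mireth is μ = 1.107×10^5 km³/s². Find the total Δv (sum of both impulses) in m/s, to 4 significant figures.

The Hohmann ellipse has a_t = (r₁ + r₂)/2 = 57640 km.
At r₁ the circular-orbit speed is v₁ = √(μ/r₁) = 3.0272 km/s.
Transfer-orbit speed at r₁ (vis-viva): v_p = √[μ(2/r₁ − 1/a_t)] = 4.0506 km/s.
First burn Δv₁ = |v_p − v₁| = 1.023 km/s.
Circular speed at r₂: v₂ = √(μ/r₂) = 1.0357 km/s.
Transfer-orbit speed at r₂: v_a = √[μ(2/r₂ − 1/a_t)] = 0.47414 km/s.
Second burn Δv₂ = |v₂ − v_a| = 0.5616 km/s.
Total Δv = Δv₁ + Δv₂ = 1.585 km/s.

Δv = 1585 m/s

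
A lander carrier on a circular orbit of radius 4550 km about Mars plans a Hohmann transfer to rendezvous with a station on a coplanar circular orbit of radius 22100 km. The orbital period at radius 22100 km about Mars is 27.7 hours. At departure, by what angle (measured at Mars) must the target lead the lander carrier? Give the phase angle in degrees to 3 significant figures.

From Kepler's third law T² = 4π²r³/μ at r = 22100 km, T = 27.7 hours = 27.7 × 3600 s = 99720 s: μ = 4π²r³/T² = 42852.1 km³/s².
Transfer-ellipse semi-major axis a_t = (r₁ + r₂)/2 = (4550 + 22100)/2 = 13325 km.
The half-period of the transfer ellipse is t = π√(a_t³/μ) = 23343 s.
The target's mean motion on its circular orbit is ω₂ = √(μ/r₂³) = 6.3008×10^-5 rad/s.
Angle swept by the target during transfer: ω₂·t = 1.4708 rad = 84.27°.
The lander carrier traverses 180° on the transfer ellipse, so the target must lead by 180° − 84.27° = 95.7°.

φ = 95.7°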